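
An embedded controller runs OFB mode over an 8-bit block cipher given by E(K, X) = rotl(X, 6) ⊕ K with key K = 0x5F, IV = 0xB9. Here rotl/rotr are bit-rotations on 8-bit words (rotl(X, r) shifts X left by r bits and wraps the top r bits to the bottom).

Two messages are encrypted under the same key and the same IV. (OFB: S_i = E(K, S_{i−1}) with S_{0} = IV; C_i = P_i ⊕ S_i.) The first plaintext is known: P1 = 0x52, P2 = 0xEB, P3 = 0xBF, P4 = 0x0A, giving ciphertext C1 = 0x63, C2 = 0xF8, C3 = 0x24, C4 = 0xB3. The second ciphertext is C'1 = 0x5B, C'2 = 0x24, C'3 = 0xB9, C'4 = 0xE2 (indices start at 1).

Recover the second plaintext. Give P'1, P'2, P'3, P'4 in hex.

P'1 = 0x6A, P'2 = 0x37, P'3 = 0x22, P'4 = 0x5B

In OFB with a reused IV, both messages share the same keystream S_i, so C_i ⊕ C'_i = P_i ⊕ P'_i and thus P'_i = P_i ⊕ C_i ⊕ C'_i.
P'1: 0x52 ⊕ 0x63 ⊕ 0x5B = 0x6A.
P'2: 0xEB ⊕ 0xF8 ⊕ 0x24 = 0x37.
P'3: 0xBF ⊕ 0x24 ⊕ 0xB9 = 0x22.
P'4: 0x0A ⊕ 0xB3 ⊕ 0xE2 = 0x5B.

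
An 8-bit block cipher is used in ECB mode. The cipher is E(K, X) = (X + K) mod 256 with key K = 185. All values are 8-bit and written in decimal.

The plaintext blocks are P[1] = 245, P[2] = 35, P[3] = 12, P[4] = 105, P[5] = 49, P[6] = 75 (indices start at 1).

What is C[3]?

C[3] = 197

ECB encryption: C_i = E(K, P_i).
C[3]: E(K, 12) = 197.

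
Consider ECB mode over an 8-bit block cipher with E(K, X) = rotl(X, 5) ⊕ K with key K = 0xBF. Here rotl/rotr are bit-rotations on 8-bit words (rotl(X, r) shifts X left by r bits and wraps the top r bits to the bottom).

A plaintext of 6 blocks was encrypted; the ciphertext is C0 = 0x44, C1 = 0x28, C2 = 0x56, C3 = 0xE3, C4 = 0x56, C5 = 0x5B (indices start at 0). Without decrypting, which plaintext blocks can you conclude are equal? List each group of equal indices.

ECB encrypts each block independently with the same key, so equal ciphertext blocks imply equal plaintext blocks.
C2 = C4 = 0x56, so P2 = P4.

P2 = P4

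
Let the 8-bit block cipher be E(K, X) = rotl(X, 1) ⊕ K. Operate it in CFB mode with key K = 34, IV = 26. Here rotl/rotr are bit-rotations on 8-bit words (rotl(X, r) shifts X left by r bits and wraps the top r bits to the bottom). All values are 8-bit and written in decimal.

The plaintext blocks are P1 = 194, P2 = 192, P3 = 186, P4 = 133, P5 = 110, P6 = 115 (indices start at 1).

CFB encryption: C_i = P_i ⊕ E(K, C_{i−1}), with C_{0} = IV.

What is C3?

C3 = 14

C1: E(K, 26) = 22; 194 ⊕ 22 = 212.
C2: E(K, 212) = 139; 192 ⊕ 139 = 75.
C3: E(K, 75) = 180; 186 ⊕ 180 = 14.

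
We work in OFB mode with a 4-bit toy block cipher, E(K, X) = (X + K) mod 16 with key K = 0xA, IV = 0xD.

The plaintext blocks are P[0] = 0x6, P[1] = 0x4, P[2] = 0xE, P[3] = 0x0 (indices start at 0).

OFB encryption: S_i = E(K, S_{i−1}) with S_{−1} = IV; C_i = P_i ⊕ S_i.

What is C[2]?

C[0]: S = E(K, 0xD) = 0x7; 0x6 ⊕ 0x7 = 0x1.
C[1]: S = E(K, 0x7) = 0x1; 0x4 ⊕ 0x1 = 0x5.
C[2]: S = E(K, 0x1) = 0xB; 0xE ⊕ 0xB = 0x5.

C[2] = 0x5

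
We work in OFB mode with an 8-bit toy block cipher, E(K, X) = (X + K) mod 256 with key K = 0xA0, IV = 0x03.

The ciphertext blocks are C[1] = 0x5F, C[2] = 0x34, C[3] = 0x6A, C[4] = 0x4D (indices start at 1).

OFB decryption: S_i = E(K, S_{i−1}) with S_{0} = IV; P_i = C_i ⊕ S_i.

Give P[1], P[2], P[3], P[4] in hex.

P[1]: S = E(K, 0x03) = 0xA3; 0x5F ⊕ 0xA3 = 0xFC.
P[2]: S = E(K, 0xA3) = 0x43; 0x34 ⊕ 0x43 = 0x77.
P[3]: S = E(K, 0x43) = 0xE3; 0x6A ⊕ 0xE3 = 0x89.
P[4]: S = E(K, 0xE3) = 0x83; 0x4D ⊕ 0x83 = 0xCE.

P[1] = 0xFC, P[2] = 0x77, P[3] = 0x89, P[4] = 0xCE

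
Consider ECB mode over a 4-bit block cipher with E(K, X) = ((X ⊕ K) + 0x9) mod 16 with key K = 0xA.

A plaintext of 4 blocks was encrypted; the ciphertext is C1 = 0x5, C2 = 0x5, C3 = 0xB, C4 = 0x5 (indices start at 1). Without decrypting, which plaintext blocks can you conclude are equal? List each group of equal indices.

P1 = P2 = P4

ECB encrypts each block independently with the same key, so equal ciphertext blocks imply equal plaintext blocks.
C1 = C2 = C4 = 0x5, so P1 = P2 = P4.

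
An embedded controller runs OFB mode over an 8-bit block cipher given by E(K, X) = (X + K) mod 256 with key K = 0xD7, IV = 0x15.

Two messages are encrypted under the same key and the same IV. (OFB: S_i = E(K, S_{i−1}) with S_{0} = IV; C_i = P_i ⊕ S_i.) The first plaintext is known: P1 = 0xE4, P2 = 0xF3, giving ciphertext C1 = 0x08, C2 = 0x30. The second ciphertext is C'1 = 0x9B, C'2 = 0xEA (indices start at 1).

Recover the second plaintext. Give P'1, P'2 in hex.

P'1 = 0x77, P'2 = 0x29

In OFB with a reused IV, both messages share the same keystream S_i, so C_i ⊕ C'_i = P_i ⊕ P'_i and thus P'_i = P_i ⊕ C_i ⊕ C'_i.
P'1: 0xE4 ⊕ 0x08 ⊕ 0x9B = 0x77.
P'2: 0xF3 ⊕ 0x30 ⊕ 0xEA = 0x29.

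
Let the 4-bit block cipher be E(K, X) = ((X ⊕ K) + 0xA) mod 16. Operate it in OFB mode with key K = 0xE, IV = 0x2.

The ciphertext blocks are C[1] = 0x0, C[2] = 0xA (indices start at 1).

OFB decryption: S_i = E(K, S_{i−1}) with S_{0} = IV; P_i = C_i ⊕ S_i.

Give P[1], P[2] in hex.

P[1]: S = E(K, 0x2) = 0x6; 0x0 ⊕ 0x6 = 0x6.
P[2]: S = E(K, 0x6) = 0x2; 0xA ⊕ 0x2 = 0x8.

P[1] = 0x6, P[2] = 0x8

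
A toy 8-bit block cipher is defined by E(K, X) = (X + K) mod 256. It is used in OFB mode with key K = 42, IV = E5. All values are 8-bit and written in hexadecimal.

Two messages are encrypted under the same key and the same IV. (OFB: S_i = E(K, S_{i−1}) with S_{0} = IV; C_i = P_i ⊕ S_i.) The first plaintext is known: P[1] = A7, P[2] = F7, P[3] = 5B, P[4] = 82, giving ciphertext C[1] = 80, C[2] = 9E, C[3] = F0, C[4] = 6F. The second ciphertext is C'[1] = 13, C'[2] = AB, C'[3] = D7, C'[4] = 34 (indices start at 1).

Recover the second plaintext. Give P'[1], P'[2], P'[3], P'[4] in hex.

In OFB with a reused IV, both messages share the same keystream S_i, so C_i ⊕ C'_i = P_i ⊕ P'_i and thus P'_i = P_i ⊕ C_i ⊕ C'_i.
P'[1]: A7 ⊕ 80 ⊕ 13 = 34.
P'[2]: F7 ⊕ 9E ⊕ AB = C2.
P'[3]: 5B ⊕ F0 ⊕ D7 = 7C.
P'[4]: 82 ⊕ 6F ⊕ 34 = D9.

P'[1] = 34, P'[2] = C2, P'[3] = 7C, P'[4] = D9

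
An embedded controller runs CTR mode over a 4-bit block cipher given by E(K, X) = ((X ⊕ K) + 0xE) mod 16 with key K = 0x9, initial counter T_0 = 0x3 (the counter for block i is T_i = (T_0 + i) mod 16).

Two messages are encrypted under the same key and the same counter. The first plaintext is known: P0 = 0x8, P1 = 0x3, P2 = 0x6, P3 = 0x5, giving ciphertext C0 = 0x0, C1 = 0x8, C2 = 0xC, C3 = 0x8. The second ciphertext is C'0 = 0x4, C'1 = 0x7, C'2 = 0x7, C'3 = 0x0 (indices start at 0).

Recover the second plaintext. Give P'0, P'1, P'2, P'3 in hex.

In CTR with a reused counter, both messages share the same keystream S_i, so C_i ⊕ C'_i = P_i ⊕ P'_i and thus P'_i = P_i ⊕ C_i ⊕ C'_i.
P'0: 0x8 ⊕ 0x0 ⊕ 0x4 = 0xC.
P'1: 0x3 ⊕ 0x8 ⊕ 0x7 = 0xC.
P'2: 0x6 ⊕ 0xC ⊕ 0x7 = 0xD.
P'3: 0x5 ⊕ 0x8 ⊕ 0x0 = 0xD.

P'0 = 0xC, P'1 = 0xC, P'2 = 0xD, P'3 = 0xD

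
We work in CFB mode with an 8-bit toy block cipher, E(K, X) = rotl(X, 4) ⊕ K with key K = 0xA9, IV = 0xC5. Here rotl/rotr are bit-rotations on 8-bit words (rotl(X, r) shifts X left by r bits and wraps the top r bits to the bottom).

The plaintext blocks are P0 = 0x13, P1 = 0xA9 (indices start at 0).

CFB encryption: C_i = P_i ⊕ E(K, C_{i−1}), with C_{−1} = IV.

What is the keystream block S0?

C0: E(K, 0xC5) = 0xF5; 0x13 ⊕ 0xF5 = 0xE6.
So S0 = 0xF5.

0xF5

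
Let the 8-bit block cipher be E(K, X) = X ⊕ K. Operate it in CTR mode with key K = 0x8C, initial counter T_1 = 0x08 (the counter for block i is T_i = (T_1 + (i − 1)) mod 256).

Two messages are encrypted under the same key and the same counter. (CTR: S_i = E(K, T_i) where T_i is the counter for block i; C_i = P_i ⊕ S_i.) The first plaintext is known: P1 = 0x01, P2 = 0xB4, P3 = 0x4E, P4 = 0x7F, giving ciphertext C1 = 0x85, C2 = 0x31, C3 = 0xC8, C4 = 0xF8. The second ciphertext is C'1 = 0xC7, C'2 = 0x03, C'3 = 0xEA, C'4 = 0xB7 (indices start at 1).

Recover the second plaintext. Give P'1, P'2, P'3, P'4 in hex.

In CTR with a reused counter, both messages share the same keystream S_i, so C_i ⊕ C'_i = P_i ⊕ P'_i and thus P'_i = P_i ⊕ C_i ⊕ C'_i.
P'1: 0x01 ⊕ 0x85 ⊕ 0xC7 = 0x43.
P'2: 0xB4 ⊕ 0x31 ⊕ 0x03 = 0x86.
P'3: 0x4E ⊕ 0xC8 ⊕ 0xEA = 0x6C.
P'4: 0x7F ⊕ 0xF8 ⊕ 0xB7 = 0x30.

P'1 = 0x43, P'2 = 0x86, P'3 = 0x6C, P'4 = 0x30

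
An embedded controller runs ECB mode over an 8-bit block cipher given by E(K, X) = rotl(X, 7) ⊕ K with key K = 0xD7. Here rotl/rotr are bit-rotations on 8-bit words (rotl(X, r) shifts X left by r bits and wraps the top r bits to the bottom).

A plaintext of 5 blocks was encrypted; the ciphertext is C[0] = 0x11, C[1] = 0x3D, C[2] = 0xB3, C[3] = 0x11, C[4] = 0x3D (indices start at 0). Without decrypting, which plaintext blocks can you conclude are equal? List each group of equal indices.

P[0] = P[3]; P[1] = P[4]

ECB encrypts each block independently with the same key, so equal ciphertext blocks imply equal plaintext blocks.
C[0] = C[3] = 0x11, so P[0] = P[3].
C[1] = C[4] = 0x3D, so P[1] = P[4].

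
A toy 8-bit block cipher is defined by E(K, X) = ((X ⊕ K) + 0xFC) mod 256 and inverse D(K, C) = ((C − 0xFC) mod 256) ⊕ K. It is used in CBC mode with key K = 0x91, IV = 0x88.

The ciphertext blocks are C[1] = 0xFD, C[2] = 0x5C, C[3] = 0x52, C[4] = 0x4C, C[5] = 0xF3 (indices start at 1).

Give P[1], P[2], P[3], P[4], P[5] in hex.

CBC decryption: P_i = D(K, C_i) ⊕ C_{i−1}, with C_{0} = IV.
P[1]: D(K, 0xFD) = 0x90; 0x90 ⊕ 0x88 = 0x18.
P[2]: D(K, 0x5C) = 0xF1; 0xF1 ⊕ 0xFD = 0x0C.
P[3]: D(K, 0x52) = 0xC7; 0xC7 ⊕ 0x5C = 0x9B.
P[4]: D(K, 0x4C) = 0xC1; 0xC1 ⊕ 0x52 = 0x93.
P[5]: D(K, 0xF3) = 0x66; 0x66 ⊕ 0x4C = 0x2A.

P[1] = 0x18, P[2] = 0x0C, P[3] = 0x9B, P[4] = 0x93, P[5] = 0x2A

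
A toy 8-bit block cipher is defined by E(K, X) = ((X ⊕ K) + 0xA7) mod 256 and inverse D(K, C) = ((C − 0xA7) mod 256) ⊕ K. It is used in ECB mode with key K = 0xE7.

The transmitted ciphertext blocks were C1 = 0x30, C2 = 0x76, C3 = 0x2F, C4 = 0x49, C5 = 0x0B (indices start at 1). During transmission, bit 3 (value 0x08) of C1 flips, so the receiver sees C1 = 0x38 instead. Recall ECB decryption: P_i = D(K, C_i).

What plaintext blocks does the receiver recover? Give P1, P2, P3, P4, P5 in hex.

P1 = 0x76, P2 = 0x28, P3 = 0x6F, P4 = 0x45, P5 = 0x83

Only C1 changed, to 0x38. In ECB, a change in C_i affects only P_i. Decrypting the received ciphertext:
P1: D(K, 0x38) = 0x76.
P2: D(K, 0x76) = 0x28.
P3: D(K, 0x2F) = 0x6F.
P4: D(K, 0x49) = 0x45.
P5: D(K, 0x0B) = 0x83.
Blocks that differ from the original plaintext: P1.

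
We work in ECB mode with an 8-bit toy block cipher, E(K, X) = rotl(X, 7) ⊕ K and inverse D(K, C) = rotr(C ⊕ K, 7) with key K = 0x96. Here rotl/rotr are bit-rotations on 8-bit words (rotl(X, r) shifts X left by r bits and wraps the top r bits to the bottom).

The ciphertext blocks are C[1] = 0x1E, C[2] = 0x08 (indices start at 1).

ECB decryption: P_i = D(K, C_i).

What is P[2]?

P[2]: D(K, 0x08) = 0x3D.

P[2] = 0x3D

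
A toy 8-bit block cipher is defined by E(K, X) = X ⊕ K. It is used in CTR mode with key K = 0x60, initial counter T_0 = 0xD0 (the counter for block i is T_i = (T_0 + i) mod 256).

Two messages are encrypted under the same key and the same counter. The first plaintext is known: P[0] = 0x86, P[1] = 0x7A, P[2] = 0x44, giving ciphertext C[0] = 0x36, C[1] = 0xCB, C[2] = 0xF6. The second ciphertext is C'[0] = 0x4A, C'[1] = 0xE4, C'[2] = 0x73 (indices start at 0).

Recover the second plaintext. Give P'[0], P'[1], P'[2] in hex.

In CTR with a reused counter, both messages share the same keystream S_i, so C_i ⊕ C'_i = P_i ⊕ P'_i and thus P'_i = P_i ⊕ C_i ⊕ C'_i.
P'[0]: 0x86 ⊕ 0x36 ⊕ 0x4A = 0xFA.
P'[1]: 0x7A ⊕ 0xCB ⊕ 0xE4 = 0x55.
P'[2]: 0x44 ⊕ 0xF6 ⊕ 0x73 = 0xC1.

P'[0] = 0xFA, P'[1] = 0x55, P'[2] = 0xC1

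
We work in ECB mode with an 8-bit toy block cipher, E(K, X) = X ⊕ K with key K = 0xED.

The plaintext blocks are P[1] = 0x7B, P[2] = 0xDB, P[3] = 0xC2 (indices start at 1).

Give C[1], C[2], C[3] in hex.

ECB encryption: C_i = E(K, P_i).
C[1]: E(K, 0x7B) = 0x96.
C[2]: E(K, 0xDB) = 0x36.
C[3]: E(K, 0xC2) = 0x2F.

C[1] = 0x96, C[2] = 0x36, C[3] = 0x2F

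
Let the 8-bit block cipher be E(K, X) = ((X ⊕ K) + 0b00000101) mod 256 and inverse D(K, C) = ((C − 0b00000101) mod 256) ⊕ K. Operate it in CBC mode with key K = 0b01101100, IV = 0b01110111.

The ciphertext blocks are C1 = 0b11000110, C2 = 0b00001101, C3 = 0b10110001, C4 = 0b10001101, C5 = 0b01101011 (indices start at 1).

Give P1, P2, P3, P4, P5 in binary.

CBC decryption: P_i = D(K, C_i) ⊕ C_{i−1}, with C_{0} = IV.
P1: D(K, 0b11000110) = 0b10101101; 0b10101101 ⊕ 0b01110111 = 0b11011010.
P2: D(K, 0b00001101) = 0b01100100; 0b01100100 ⊕ 0b11000110 = 0b10100010.
P3: D(K, 0b10110001) = 0b11000000; 0b11000000 ⊕ 0b00001101 = 0b11001101.
P4: D(K, 0b10001101) = 0b11100100; 0b11100100 ⊕ 0b10110001 = 0b01010101.
P5: D(K, 0b01101011) = 0b00001010; 0b00001010 ⊕ 0b10001101 = 0b10000111.

P1 = 0b11011010, P2 = 0b10100010, P3 = 0b11001101, P4 = 0b01010101, P5 = 0b10000111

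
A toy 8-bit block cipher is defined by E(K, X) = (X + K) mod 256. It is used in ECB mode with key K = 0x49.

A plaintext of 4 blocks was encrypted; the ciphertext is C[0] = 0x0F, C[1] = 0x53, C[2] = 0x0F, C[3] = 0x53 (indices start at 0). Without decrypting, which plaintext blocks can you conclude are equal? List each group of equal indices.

P[0] = P[2]; P[1] = P[3]

ECB encrypts each block independently with the same key, so equal ciphertext blocks imply equal plaintext blocks.
C[0] = C[2] = 0x0F, so P[0] = P[2].
C[1] = C[3] = 0x53, so P[1] = P[3].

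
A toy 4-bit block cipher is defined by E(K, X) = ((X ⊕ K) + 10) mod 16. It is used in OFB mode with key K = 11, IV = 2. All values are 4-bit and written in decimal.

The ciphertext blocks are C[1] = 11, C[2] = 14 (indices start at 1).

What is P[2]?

OFB decryption: S_i = E(K, S_{i−1}) with S_{0} = IV; P_i = C_i ⊕ S_i.
P[1]: S = E(K, 2) = 3; 11 ⊕ 3 = 8.
P[2]: S = E(K, 3) = 2; 14 ⊕ 2 = 12.

P[2] = 12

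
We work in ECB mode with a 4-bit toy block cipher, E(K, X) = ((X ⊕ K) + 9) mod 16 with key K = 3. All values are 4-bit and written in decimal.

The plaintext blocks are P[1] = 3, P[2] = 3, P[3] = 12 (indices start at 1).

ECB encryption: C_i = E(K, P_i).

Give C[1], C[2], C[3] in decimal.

C[1] = 9, C[2] = 9, C[3] = 8

C[1]: E(K, 3) = 9.
C[2]: E(K, 3) = 9.
C[3]: E(K, 12) = 8.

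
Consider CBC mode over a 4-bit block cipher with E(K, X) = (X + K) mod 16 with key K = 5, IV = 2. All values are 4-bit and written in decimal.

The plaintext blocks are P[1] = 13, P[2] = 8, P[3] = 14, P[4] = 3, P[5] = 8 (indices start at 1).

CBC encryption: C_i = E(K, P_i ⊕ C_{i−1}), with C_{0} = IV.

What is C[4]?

C[1]: P[1] ⊕ 2 = 15; E(K, 15) = 4.
C[2]: P[2] ⊕ 4 = 12; E(K, 12) = 1.
C[3]: P[3] ⊕ 1 = 15; E(K, 15) = 4.
C[4]: P[4] ⊕ 4 = 7; E(K, 7) = 12.

C[4] = 12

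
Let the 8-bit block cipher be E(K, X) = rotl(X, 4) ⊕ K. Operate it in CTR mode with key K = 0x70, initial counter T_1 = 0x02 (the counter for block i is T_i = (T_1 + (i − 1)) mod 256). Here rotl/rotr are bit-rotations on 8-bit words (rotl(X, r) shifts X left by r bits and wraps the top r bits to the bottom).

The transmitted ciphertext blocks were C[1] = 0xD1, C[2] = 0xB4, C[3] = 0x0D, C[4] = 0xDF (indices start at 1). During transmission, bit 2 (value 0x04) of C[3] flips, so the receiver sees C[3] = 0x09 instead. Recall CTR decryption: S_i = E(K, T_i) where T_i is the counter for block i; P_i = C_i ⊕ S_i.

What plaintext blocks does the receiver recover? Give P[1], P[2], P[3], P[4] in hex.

Only C[3] changed, to 0x09. In CTR, a change in C_i flips the same bit in P_i only; the keystream is unaffected. Decrypting the received ciphertext:
P[1]: T = 0x02, S = E(K, T) = 0x50; 0xD1 ⊕ 0x50 = 0x81.
P[2]: T = 0x03, S = E(K, T) = 0x40; 0xB4 ⊕ 0x40 = 0xF4.
P[3]: T = 0x04, S = E(K, T) = 0x30; 0x09 ⊕ 0x30 = 0x39.
P[4]: T = 0x05, S = E(K, T) = 0x20; 0xDF ⊕ 0x20 = 0xFF.
Blocks that differ from the original plaintext: P[3].

P[1] = 0x81, P[2] = 0xF4, P[3] = 0x39, P[4] = 0xFF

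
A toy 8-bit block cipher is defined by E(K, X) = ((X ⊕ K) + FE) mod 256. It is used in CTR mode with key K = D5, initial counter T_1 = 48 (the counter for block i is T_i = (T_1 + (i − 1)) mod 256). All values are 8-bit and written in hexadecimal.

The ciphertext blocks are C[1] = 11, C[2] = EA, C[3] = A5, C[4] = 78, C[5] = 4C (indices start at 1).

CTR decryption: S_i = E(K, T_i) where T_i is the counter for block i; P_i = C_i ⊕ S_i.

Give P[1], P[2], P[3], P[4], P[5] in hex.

P[1]: T = 48, S = E(K, T) = 9B; 11 ⊕ 9B = 8A.
P[2]: T = 49, S = E(K, T) = 9A; EA ⊕ 9A = 70.
P[3]: T = 4A, S = E(K, T) = 9D; A5 ⊕ 9D = 38.
P[4]: T = 4B, S = E(K, T) = 9C; 78 ⊕ 9C = E4.
P[5]: T = 4C, S = E(K, T) = 97; 4C ⊕ 97 = DB.

P[1] = 8A, P[2] = 70, P[3] = 38, P[4] = E4, P[5] = DB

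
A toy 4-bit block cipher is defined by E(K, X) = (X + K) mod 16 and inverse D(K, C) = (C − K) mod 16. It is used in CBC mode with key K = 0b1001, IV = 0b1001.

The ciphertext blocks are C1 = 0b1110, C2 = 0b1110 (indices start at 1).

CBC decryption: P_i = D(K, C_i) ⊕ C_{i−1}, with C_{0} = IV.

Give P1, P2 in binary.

P1: D(K, 0b1110) = 0b0101; 0b0101 ⊕ 0b1001 = 0b1100.
P2: D(K, 0b1110) = 0b0101; 0b0101 ⊕ 0b1110 = 0b1011.

P1 = 0b1100, P2 = 0b1011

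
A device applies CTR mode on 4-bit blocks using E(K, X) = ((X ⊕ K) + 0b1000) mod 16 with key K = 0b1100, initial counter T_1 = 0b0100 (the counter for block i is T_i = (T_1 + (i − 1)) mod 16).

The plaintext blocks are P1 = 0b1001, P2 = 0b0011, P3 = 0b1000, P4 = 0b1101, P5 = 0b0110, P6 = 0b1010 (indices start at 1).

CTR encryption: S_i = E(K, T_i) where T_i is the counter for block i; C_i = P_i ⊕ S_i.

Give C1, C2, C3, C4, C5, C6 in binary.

C1 = 0b1001, C2 = 0b0010, C3 = 0b1010, C4 = 0b1110, C5 = 0b1010, C6 = 0b0111

C1: T = 0b0100, S = E(K, T) = 0b0000; 0b1001 ⊕ 0b0000 = 0b1001.
C2: T = 0b0101, S = E(K, T) = 0b0001; 0b0011 ⊕ 0b0001 = 0b0010.
C3: T = 0b0110, S = E(K, T) = 0b0010; 0b1000 ⊕ 0b0010 = 0b1010.
C4: T = 0b0111, S = E(K, T) = 0b0011; 0b1101 ⊕ 0b0011 = 0b1110.
C5: T = 0b1000, S = E(K, T) = 0b1100; 0b0110 ⊕ 0b1100 = 0b1010.
C6: T = 0b1001, S = E(K, T) = 0b1101; 0b1010 ⊕ 0b1101 = 0b0111.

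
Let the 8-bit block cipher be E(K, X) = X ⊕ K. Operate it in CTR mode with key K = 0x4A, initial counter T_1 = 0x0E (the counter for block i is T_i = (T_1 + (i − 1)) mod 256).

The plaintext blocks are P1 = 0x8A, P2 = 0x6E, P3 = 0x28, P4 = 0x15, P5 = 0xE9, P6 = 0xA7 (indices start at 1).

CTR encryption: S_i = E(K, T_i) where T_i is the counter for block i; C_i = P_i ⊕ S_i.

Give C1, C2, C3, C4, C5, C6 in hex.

C1 = 0xCE, C2 = 0x2B, C3 = 0x72, C4 = 0x4E, C5 = 0xB1, C6 = 0xFE

C1: T = 0x0E, S = E(K, T) = 0x44; 0x8A ⊕ 0x44 = 0xCE.
C2: T = 0x0F, S = E(K, T) = 0x45; 0x6E ⊕ 0x45 = 0x2B.
C3: T = 0x10, S = E(K, T) = 0x5A; 0x28 ⊕ 0x5A = 0x72.
C4: T = 0x11, S = E(K, T) = 0x5B; 0x15 ⊕ 0x5B = 0x4E.
C5: T = 0x12, S = E(K, T) = 0x58; 0xE9 ⊕ 0x58 = 0xB1.
C6: T = 0x13, S = E(K, T) = 0x59; 0xA7 ⊕ 0x59 = 0xFE.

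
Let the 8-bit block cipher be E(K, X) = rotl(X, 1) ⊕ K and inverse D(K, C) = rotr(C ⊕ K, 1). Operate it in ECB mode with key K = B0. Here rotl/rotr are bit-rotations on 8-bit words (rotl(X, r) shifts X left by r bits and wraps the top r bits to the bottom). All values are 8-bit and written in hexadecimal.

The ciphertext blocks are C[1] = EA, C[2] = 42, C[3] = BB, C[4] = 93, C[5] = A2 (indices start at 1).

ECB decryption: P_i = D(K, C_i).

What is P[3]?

P[3]: D(K, BB) = 85.

P[3] = 85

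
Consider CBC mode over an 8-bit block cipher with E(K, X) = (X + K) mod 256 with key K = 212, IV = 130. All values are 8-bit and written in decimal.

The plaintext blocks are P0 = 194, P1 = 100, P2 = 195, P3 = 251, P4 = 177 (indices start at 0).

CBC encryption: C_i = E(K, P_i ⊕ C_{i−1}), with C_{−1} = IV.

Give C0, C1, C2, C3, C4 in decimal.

C0: P0 ⊕ 130 = 64; E(K, 64) = 20.
C1: P1 ⊕ 20 = 112; E(K, 112) = 68.
C2: P2 ⊕ 68 = 135; E(K, 135) = 91.
C3: P3 ⊕ 91 = 160; E(K, 160) = 116.
C4: P4 ⊕ 116 = 197; E(K, 197) = 153.

C0 = 20, C1 = 68, C2 = 91, C3 = 116, C4 = 153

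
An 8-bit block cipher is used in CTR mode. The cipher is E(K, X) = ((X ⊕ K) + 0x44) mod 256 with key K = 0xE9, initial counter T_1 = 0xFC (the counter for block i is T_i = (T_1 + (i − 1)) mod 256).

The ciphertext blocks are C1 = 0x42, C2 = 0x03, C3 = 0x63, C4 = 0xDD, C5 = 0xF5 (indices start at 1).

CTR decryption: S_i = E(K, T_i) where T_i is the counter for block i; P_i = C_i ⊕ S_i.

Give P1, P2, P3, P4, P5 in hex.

P1: T = 0xFC, S = E(K, T) = 0x59; 0x42 ⊕ 0x59 = 0x1B.
P2: T = 0xFD, S = E(K, T) = 0x58; 0x03 ⊕ 0x58 = 0x5B.
P3: T = 0xFE, S = E(K, T) = 0x5B; 0x63 ⊕ 0x5B = 0x38.
P4: T = 0xFF, S = E(K, T) = 0x5A; 0xDD ⊕ 0x5A = 0x87.
P5: T = 0x00, S = E(K, T) = 0x2D; 0xF5 ⊕ 0x2D = 0xD8.

P1 = 0x1B, P2 = 0x5B, P3 = 0x38, P4 = 0x87, P5 = 0xD8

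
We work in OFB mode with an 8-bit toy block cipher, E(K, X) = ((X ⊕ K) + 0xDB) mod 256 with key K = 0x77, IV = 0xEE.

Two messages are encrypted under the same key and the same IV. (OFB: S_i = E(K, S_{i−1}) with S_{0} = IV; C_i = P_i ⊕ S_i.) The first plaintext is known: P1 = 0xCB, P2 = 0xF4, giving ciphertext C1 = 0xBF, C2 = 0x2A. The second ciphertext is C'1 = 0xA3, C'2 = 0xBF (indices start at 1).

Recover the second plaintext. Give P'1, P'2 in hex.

In OFB with a reused IV, both messages share the same keystream S_i, so C_i ⊕ C'_i = P_i ⊕ P'_i and thus P'_i = P_i ⊕ C_i ⊕ C'_i.
P'1: 0xCB ⊕ 0xBF ⊕ 0xA3 = 0xD7.
P'2: 0xF4 ⊕ 0x2A ⊕ 0xBF = 0x61.

P'1 = 0xD7, P'2 = 0x61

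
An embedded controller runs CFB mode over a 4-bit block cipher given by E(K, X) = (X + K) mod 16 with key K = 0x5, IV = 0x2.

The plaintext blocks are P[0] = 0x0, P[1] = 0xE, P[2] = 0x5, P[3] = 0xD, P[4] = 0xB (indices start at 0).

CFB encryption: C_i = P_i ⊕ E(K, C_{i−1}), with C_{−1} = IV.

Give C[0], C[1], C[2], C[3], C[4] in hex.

C[0]: E(K, 0x2) = 0x7; 0x0 ⊕ 0x7 = 0x7.
C[1]: E(K, 0x7) = 0xC; 0xE ⊕ 0xC = 0x2.
C[2]: E(K, 0x2) = 0x7; 0x5 ⊕ 0x7 = 0x2.
C[3]: E(K, 0x2) = 0x7; 0xD ⊕ 0x7 = 0xA.
C[4]: E(K, 0xA) = 0xF; 0xB ⊕ 0xF = 0x4.

C[0] = 0x7, C[1] = 0x2, C[2] = 0x2, C[3] = 0xA, C[4] = 0x4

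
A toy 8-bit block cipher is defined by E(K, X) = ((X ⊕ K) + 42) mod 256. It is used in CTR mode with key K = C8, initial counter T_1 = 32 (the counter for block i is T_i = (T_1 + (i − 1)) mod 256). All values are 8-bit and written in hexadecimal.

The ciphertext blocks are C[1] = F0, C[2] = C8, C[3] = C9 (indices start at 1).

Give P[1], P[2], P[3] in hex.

P[1] = CC, P[2] = F5, P[3] = F7

CTR decryption: S_i = E(K, T_i) where T_i is the counter for block i; P_i = C_i ⊕ S_i.
P[1]: T = 32, S = E(K, T) = 3C; F0 ⊕ 3C = CC.
P[2]: T = 33, S = E(K, T) = 3D; C8 ⊕ 3D = F5.
P[3]: T = 34, S = E(K, T) = 3E; C9 ⊕ 3E = F7.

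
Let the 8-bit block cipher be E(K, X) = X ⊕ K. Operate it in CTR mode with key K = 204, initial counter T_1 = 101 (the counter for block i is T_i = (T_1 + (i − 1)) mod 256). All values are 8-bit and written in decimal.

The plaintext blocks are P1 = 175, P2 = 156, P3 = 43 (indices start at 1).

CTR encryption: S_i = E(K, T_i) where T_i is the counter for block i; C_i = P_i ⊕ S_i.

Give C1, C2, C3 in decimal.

C1: T = 101, S = E(K, T) = 169; 175 ⊕ 169 = 6.
C2: T = 102, S = E(K, T) = 170; 156 ⊕ 170 = 54.
C3: T = 103, S = E(K, T) = 171; 43 ⊕ 171 = 128.

C1 = 6, C2 = 54, C3 = 128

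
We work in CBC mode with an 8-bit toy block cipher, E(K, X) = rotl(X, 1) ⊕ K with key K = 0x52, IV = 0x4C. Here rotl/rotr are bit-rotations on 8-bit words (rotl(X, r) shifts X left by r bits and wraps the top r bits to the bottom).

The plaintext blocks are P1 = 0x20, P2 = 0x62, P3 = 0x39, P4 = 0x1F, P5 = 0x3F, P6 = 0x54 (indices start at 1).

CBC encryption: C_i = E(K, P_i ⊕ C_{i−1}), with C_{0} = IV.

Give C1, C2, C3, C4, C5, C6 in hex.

C1: P1 ⊕ 0x4C = 0x6C; E(K, 0x6C) = 0x8A.
C2: P2 ⊕ 0x8A = 0xE8; E(K, 0xE8) = 0x83.
C3: P3 ⊕ 0x83 = 0xBA; E(K, 0xBA) = 0x27.
C4: P4 ⊕ 0x27 = 0x38; E(K, 0x38) = 0x22.
C5: P5 ⊕ 0x22 = 0x1D; E(K, 0x1D) = 0x68.
C6: P6 ⊕ 0x68 = 0x3C; E(K, 0x3C) = 0x2A.

C1 = 0x8A, C2 = 0x83, C3 = 0x27, C4 = 0x22, C5 = 0x68, C6 = 0x2A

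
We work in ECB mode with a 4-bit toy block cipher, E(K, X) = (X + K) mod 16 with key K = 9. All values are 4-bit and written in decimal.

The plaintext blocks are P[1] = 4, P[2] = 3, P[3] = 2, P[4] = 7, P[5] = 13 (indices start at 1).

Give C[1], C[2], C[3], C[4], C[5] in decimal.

ECB encryption: C_i = E(K, P_i).
C[1]: E(K, 4) = 13.
C[2]: E(K, 3) = 12.
C[3]: E(K, 2) = 11.
C[4]: E(K, 7) = 0.
C[5]: E(K, 13) = 6.

C[1] = 13, C[2] = 12, C[3] = 11, C[4] = 0, C[5] = 6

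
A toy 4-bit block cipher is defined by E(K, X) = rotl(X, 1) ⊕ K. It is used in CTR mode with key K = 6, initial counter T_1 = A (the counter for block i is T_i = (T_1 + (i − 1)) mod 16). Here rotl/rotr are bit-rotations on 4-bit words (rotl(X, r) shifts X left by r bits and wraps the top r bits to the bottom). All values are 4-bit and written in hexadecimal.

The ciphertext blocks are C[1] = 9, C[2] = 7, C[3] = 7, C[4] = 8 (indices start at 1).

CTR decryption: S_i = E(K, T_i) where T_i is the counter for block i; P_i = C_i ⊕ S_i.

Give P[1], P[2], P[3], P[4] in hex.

P[1]: T = A, S = E(K, T) = 3; 9 ⊕ 3 = A.
P[2]: T = B, S = E(K, T) = 1; 7 ⊕ 1 = 6.
P[3]: T = C, S = E(K, T) = F; 7 ⊕ F = 8.
P[4]: T = D, S = E(K, T) = D; 8 ⊕ D = 5.

P[1] = A, P[2] = 6, P[3] = 8, P[4] = 5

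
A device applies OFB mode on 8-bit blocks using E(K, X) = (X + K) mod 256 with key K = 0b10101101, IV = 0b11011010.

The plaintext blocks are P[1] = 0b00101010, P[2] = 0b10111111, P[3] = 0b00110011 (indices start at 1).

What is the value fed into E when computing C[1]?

0b11011010

OFB encryption: S_i = E(K, S_{i−1}) with S_{0} = IV; C_i = P_i ⊕ S_i.
C[1]: S = E(K, 0b11011010) = 0b10000111; 0b00101010 ⊕ 0b10000111 = 0b10101101.
So the input to E for block [1] is 0b11011010.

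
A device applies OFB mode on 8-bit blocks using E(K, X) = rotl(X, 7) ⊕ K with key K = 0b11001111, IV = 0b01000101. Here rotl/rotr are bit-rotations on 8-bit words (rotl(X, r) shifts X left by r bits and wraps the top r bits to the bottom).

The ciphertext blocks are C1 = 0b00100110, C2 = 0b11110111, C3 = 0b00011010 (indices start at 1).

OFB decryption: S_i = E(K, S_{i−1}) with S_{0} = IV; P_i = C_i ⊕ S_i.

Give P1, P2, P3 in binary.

P1: S = E(K, 0b01000101) = 0b01101101; 0b00100110 ⊕ 0b01101101 = 0b01001011.
P2: S = E(K, 0b01101101) = 0b01111001; 0b11110111 ⊕ 0b01111001 = 0b10001110.
P3: S = E(K, 0b01111001) = 0b01110011; 0b00011010 ⊕ 0b01110011 = 0b01101001.

P1 = 0b01001011, P2 = 0b10001110, P3 = 0b01101001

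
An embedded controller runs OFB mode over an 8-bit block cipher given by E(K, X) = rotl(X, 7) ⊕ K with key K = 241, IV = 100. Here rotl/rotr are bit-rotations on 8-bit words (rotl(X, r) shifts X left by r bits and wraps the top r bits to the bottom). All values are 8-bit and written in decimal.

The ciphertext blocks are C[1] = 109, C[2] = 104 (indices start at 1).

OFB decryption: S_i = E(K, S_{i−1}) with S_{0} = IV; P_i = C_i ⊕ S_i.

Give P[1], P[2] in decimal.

P[1] = 174, P[2] = 120

P[1]: S = E(K, 100) = 195; 109 ⊕ 195 = 174.
P[2]: S = E(K, 195) = 16; 104 ⊕ 16 = 120.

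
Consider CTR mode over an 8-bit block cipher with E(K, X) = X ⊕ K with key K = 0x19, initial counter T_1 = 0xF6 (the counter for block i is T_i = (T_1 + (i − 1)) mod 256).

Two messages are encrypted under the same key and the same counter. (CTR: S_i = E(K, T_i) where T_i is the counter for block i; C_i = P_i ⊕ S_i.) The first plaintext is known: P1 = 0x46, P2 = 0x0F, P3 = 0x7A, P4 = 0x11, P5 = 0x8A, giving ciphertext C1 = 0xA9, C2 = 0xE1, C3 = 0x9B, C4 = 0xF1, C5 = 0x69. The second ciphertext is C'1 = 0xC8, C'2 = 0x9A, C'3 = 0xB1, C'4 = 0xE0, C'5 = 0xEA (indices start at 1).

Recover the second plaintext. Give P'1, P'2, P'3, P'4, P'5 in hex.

P'1 = 0x27, P'2 = 0x74, P'3 = 0x50, P'4 = 0x00, P'5 = 0x09

In CTR with a reused counter, both messages share the same keystream S_i, so C_i ⊕ C'_i = P_i ⊕ P'_i and thus P'_i = P_i ⊕ C_i ⊕ C'_i.
P'1: 0x46 ⊕ 0xA9 ⊕ 0xC8 = 0x27.
P'2: 0x0F ⊕ 0xE1 ⊕ 0x9A = 0x74.
P'3: 0x7A ⊕ 0x9B ⊕ 0xB1 = 0x50.
P'4: 0x11 ⊕ 0xF1 ⊕ 0xE0 = 0x00.
P'5: 0x8A ⊕ 0x69 ⊕ 0xEA = 0x09.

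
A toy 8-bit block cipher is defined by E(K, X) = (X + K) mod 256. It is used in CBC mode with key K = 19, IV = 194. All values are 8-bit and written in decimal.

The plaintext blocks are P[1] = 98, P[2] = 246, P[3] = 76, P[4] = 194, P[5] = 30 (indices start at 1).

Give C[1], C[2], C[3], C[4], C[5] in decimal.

C[1] = 179, C[2] = 88, C[3] = 39, C[4] = 248, C[5] = 249

CBC encryption: C_i = E(K, P_i ⊕ C_{i−1}), with C_{0} = IV.
C[1]: P[1] ⊕ 194 = 160; E(K, 160) = 179.
C[2]: P[2] ⊕ 179 = 69; E(K, 69) = 88.
C[3]: P[3] ⊕ 88 = 20; E(K, 20) = 39.
C[4]: P[4] ⊕ 39 = 229; E(K, 229) = 248.
C[5]: P[5] ⊕ 248 = 230; E(K, 230) = 249.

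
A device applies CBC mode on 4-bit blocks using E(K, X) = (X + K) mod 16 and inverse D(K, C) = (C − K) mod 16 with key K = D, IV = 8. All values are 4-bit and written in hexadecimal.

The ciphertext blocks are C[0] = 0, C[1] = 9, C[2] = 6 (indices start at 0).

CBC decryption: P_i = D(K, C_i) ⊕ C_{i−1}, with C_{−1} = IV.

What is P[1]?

P[1]: D(K, 9) = C; C ⊕ 0 = C.

P[1] = C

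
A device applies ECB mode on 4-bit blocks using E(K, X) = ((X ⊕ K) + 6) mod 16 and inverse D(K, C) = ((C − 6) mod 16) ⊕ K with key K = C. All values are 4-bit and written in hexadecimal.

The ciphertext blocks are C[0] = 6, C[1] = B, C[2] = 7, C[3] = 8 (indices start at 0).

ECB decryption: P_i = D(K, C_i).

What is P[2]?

P[2] = D

P[2]: D(K, 7) = D.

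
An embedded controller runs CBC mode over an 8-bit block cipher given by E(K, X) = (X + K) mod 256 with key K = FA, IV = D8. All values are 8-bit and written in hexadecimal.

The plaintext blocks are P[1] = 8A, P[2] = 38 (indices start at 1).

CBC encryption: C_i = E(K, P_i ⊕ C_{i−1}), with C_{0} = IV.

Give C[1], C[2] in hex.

C[1] = 4C, C[2] = 6E

C[1]: P[1] ⊕ D8 = 52; E(K, 52) = 4C.
C[2]: P[2] ⊕ 4C = 74; E(K, 74) = 6E.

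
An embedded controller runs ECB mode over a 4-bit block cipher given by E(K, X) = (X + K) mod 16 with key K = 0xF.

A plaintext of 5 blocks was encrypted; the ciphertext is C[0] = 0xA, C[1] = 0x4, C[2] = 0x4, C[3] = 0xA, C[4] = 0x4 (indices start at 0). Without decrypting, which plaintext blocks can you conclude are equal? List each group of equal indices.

ECB encrypts each block independently with the same key, so equal ciphertext blocks imply equal plaintext blocks.
C[0] = C[3] = 0xA, so P[0] = P[3].
C[1] = C[2] = C[4] = 0x4, so P[1] = P[2] = P[4].

P[0] = P[3]; P[1] = P[2] = P[4]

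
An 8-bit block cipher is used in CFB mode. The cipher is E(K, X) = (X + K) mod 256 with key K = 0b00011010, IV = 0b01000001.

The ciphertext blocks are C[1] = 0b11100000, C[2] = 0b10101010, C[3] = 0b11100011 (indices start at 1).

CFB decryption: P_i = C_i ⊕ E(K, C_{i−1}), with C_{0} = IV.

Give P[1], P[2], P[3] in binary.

P[1]: E(K, 0b01000001) = 0b01011011; 0b11100000 ⊕ 0b01011011 = 0b10111011.
P[2]: E(K, 0b11100000) = 0b11111010; 0b10101010 ⊕ 0b11111010 = 0b01010000.
P[3]: E(K, 0b10101010) = 0b11000100; 0b11100011 ⊕ 0b11000100 = 0b00100111.

P[1] = 0b10111011, P[2] = 0b01010000, P[3] = 0b00100111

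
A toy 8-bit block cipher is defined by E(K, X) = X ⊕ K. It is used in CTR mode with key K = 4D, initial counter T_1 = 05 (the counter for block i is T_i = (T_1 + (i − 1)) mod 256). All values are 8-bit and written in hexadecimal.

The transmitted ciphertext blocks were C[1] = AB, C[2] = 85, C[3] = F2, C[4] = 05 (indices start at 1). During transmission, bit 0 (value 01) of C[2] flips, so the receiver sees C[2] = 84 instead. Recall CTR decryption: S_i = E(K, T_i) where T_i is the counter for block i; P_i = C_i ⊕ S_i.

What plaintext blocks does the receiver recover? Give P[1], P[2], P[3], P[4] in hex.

P[1] = E3, P[2] = CF, P[3] = B8, P[4] = 40

Only C[2] changed, to 84. In CTR, a change in C_i flips the same bit in P_i only; the keystream is unaffected. Decrypting the received ciphertext:
P[1]: T = 05, S = E(K, T) = 48; AB ⊕ 48 = E3.
P[2]: T = 06, S = E(K, T) = 4B; 84 ⊕ 4B = CF.
P[3]: T = 07, S = E(K, T) = 4A; F2 ⊕ 4A = B8.
P[4]: T = 08, S = E(K, T) = 45; 05 ⊕ 45 = 40.
Blocks that differ from the original plaintext: P[2].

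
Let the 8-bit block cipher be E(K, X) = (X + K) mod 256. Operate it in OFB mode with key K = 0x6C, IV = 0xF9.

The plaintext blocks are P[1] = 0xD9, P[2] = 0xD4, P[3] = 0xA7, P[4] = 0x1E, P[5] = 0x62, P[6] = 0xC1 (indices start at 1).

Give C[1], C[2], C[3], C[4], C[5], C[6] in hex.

C[1] = 0xBC, C[2] = 0x05, C[3] = 0x9A, C[4] = 0xB7, C[5] = 0x77, C[6] = 0x40

OFB encryption: S_i = E(K, S_{i−1}) with S_{0} = IV; C_i = P_i ⊕ S_i.
C[1]: S = E(K, 0xF9) = 0x65; 0xD9 ⊕ 0x65 = 0xBC.
C[2]: S = E(K, 0x65) = 0xD1; 0xD4 ⊕ 0xD1 = 0x05.
C[3]: S = E(K, 0xD1) = 0x3D; 0xA7 ⊕ 0x3D = 0x9A.
C[4]: S = E(K, 0x3D) = 0xA9; 0x1E ⊕ 0xA9 = 0xB7.
C[5]: S = E(K, 0xA9) = 0x15; 0x62 ⊕ 0x15 = 0x77.
C[6]: S = E(K, 0x15) = 0x81; 0xC1 ⊕ 0x81 = 0x40.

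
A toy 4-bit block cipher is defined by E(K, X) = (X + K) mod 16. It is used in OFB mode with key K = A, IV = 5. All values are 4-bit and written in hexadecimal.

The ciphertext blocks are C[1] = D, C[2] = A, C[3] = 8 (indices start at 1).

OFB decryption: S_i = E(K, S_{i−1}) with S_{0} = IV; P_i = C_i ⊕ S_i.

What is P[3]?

P[3] = B

P[1]: S = E(K, 5) = F; D ⊕ F = 2.
P[2]: S = E(K, F) = 9; A ⊕ 9 = 3.
P[3]: S = E(K, 9) = 3; 8 ⊕ 3 = B.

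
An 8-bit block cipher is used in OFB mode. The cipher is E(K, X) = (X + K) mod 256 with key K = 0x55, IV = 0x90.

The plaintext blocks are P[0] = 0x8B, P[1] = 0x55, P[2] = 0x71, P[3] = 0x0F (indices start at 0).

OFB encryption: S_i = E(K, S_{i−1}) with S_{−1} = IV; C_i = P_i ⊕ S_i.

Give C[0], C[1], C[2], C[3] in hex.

C[0] = 0x6E, C[1] = 0x6F, C[2] = 0xFE, C[3] = 0xEB

C[0]: S = E(K, 0x90) = 0xE5; 0x8B ⊕ 0xE5 = 0x6E.
C[1]: S = E(K, 0xE5) = 0x3A; 0x55 ⊕ 0x3A = 0x6F.
C[2]: S = E(K, 0x3A) = 0x8F; 0x71 ⊕ 0x8F = 0xFE.
C[3]: S = E(K, 0x8F) = 0xE4; 0x0F ⊕ 0xE4 = 0xEB.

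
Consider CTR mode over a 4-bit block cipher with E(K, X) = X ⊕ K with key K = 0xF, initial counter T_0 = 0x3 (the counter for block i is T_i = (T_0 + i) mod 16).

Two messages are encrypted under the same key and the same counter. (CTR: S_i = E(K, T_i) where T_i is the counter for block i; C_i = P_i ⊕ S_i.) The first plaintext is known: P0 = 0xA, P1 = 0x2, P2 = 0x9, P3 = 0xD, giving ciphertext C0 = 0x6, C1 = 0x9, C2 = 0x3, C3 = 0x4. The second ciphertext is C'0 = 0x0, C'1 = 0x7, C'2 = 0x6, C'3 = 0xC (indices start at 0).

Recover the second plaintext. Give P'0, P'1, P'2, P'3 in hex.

In CTR with a reused counter, both messages share the same keystream S_i, so C_i ⊕ C'_i = P_i ⊕ P'_i and thus P'_i = P_i ⊕ C_i ⊕ C'_i.
P'0: 0xA ⊕ 0x6 ⊕ 0x0 = 0xC.
P'1: 0x2 ⊕ 0x9 ⊕ 0x7 = 0xC.
P'2: 0x9 ⊕ 0x3 ⊕ 0x6 = 0xC.
P'3: 0xD ⊕ 0x4 ⊕ 0xC = 0x5.

P'0 = 0xC, P'1 = 0xC, P'2 = 0xC, P'3 = 0x5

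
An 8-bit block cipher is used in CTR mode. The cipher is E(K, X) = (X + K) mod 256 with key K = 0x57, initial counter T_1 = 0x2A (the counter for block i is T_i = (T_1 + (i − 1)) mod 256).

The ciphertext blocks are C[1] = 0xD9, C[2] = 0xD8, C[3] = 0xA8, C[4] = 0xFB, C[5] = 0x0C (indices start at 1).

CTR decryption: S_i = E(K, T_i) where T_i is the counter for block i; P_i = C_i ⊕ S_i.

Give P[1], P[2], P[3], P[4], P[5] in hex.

P[1] = 0x58, P[2] = 0x5A, P[3] = 0x2B, P[4] = 0x7F, P[5] = 0x89

P[1]: T = 0x2A, S = E(K, T) = 0x81; 0xD9 ⊕ 0x81 = 0x58.
P[2]: T = 0x2B, S = E(K, T) = 0x82; 0xD8 ⊕ 0x82 = 0x5A.
P[3]: T = 0x2C, S = E(K, T) = 0x83; 0xA8 ⊕ 0x83 = 0x2B.
P[4]: T = 0x2D, S = E(K, T) = 0x84; 0xFB ⊕ 0x84 = 0x7F.
P[5]: T = 0x2E, S = E(K, T) = 0x85; 0x0C ⊕ 0x85 = 0x89.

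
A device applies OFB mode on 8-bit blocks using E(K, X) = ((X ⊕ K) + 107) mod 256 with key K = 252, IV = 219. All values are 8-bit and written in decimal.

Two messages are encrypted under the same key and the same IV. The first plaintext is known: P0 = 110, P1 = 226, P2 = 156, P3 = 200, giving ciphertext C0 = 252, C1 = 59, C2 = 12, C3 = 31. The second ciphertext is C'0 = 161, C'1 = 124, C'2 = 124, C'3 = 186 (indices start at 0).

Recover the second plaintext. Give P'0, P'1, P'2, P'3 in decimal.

In OFB with a reused IV, both messages share the same keystream S_i, so C_i ⊕ C'_i = P_i ⊕ P'_i and thus P'_i = P_i ⊕ C_i ⊕ C'_i.
P'0: 110 ⊕ 252 ⊕ 161 = 51.
P'1: 226 ⊕ 59 ⊕ 124 = 165.
P'2: 156 ⊕ 12 ⊕ 124 = 236.
P'3: 200 ⊕ 31 ⊕ 186 = 109.

P'0 = 51, P'1 = 165, P'2 = 236, P'3 = 109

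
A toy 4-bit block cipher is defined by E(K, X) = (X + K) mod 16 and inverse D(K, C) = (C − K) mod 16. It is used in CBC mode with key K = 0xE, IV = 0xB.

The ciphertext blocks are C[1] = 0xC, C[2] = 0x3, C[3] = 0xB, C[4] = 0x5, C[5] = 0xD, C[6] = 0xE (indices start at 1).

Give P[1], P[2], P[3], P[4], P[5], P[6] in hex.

P[1] = 0x5, P[2] = 0x9, P[3] = 0xE, P[4] = 0xC, P[5] = 0xA, P[6] = 0xD

CBC decryption: P_i = D(K, C_i) ⊕ C_{i−1}, with C_{0} = IV.
P[1]: D(K, 0xC) = 0xE; 0xE ⊕ 0xB = 0x5.
P[2]: D(K, 0x3) = 0x5; 0x5 ⊕ 0xC = 0x9.
P[3]: D(K, 0xB) = 0xD; 0xD ⊕ 0x3 = 0xE.
P[4]: D(K, 0x5) = 0x7; 0x7 ⊕ 0xB = 0xC.
P[5]: D(K, 0xD) = 0xF; 0xF ⊕ 0x5 = 0xA.
P[6]: D(K, 0xE) = 0x0; 0x0 ⊕ 0xD = 0xD.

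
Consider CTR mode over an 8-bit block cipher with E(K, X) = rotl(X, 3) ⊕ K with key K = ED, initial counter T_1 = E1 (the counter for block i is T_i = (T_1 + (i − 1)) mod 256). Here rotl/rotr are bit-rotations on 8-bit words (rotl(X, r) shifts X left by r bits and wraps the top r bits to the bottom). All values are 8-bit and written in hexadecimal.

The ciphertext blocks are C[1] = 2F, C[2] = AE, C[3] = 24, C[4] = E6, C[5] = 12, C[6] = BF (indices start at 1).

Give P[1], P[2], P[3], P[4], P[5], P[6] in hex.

P[1] = CD, P[2] = 54, P[3] = D6, P[4] = 2C, P[5] = D0, P[6] = 65

CTR decryption: S_i = E(K, T_i) where T_i is the counter for block i; P_i = C_i ⊕ S_i.
P[1]: T = E1, S = E(K, T) = E2; 2F ⊕ E2 = CD.
P[2]: T = E2, S = E(K, T) = FA; AE ⊕ FA = 54.
P[3]: T = E3, S = E(K, T) = F2; 24 ⊕ F2 = D6.
P[4]: T = E4, S = E(K, T) = CA; E6 ⊕ CA = 2C.
P[5]: T = E5, S = E(K, T) = C2; 12 ⊕ C2 = D0.
P[6]: T = E6, S = E(K, T) = DA; BF ⊕ DA = 65.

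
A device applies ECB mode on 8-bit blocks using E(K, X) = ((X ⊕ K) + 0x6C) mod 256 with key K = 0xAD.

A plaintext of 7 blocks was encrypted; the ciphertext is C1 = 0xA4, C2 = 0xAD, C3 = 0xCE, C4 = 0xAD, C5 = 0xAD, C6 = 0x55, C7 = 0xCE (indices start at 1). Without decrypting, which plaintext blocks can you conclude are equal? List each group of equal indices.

P2 = P4 = P5; P3 = P7

ECB encrypts each block independently with the same key, so equal ciphertext blocks imply equal plaintext blocks.
C2 = C4 = C5 = 0xAD, so P2 = P4 = P5.
C3 = C7 = 0xCE, so P3 = P7.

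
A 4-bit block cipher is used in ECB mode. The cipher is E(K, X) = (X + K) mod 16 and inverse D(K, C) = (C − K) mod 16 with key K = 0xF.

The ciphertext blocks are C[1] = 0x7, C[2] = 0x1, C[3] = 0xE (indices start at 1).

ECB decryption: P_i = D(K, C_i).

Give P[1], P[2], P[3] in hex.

P[1]: D(K, 0x7) = 0x8.
P[2]: D(K, 0x1) = 0x2.
P[3]: D(K, 0xE) = 0xF.

P[1] = 0x8, P[2] = 0x2, P[3] = 0xF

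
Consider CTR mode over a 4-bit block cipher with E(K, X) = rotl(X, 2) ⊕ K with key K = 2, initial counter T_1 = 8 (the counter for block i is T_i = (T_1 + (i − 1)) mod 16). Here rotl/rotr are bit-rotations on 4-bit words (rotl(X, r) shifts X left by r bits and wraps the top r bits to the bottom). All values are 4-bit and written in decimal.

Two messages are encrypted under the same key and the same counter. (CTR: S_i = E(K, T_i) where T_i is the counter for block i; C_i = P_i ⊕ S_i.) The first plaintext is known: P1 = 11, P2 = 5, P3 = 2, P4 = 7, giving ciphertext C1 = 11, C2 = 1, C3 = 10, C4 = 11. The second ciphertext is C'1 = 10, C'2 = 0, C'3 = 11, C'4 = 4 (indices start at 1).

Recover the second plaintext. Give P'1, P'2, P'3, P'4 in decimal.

In CTR with a reused counter, both messages share the same keystream S_i, so C_i ⊕ C'_i = P_i ⊕ P'_i and thus P'_i = P_i ⊕ C_i ⊕ C'_i.
P'1: 11 ⊕ 11 ⊕ 10 = 10.
P'2: 5 ⊕ 1 ⊕ 0 = 4.
P'3: 2 ⊕ 10 ⊕ 11 = 3.
P'4: 7 ⊕ 11 ⊕ 4 = 8.

P'1 = 10, P'2 = 4, P'3 = 3, P'4 = 8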